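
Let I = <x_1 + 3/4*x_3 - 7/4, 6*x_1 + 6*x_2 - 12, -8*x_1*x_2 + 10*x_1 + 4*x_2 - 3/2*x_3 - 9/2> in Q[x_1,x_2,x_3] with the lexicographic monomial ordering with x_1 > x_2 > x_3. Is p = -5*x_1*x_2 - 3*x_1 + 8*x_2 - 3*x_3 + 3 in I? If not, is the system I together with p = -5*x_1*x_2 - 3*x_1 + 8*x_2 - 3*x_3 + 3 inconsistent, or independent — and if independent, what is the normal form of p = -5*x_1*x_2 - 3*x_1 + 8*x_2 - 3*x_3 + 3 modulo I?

First compute the reduced Gröbner basis of I by Buchberger's algorithm.
f_1 = x_1 + 3/4*x_3 - 7/4, LT = x_1.
f_2 = 6*x_1 + 6*x_2 - 12, LT = x_1.
f_3 = -8*x_1*x_2 + 10*x_1 + 4*x_2 - 3/2*x_3 - 9/2, LT = x_1*x_2.

S(f_1,f_2): lcm = x_1. S = -x_2 + 3/4*x_3 + 1/4.
  leading term x_2: no divisor's leading term divides it; move -x_2 to the remainder.
  leading term x_3: no divisor's leading term divides it; move 3/4*x_3 to the remainder.
  leading term 1: no divisor's leading term divides it; move 1/4 to the remainder.
  remainder -x_2 + 3/4*x_3 + 1/4 ≠ 0; add h_4 = -x_2 + 3/4*x_3 + 1/4 to the basis.

S(f_1,f_3): lcm = x_1*x_2. S = 5/4*x_1 + 3/4*x_2*x_3 - 5/4*x_2 - 3/16*x_3 - 9/16.
  leading term x_1: subtract (5/4)·f_1 from 5/4*x_1 + 3/4*x_2*x_3 - 5/4*x_2 - 3/16*x_3 - 9/16 → 3/4*x_2*x_3 - 5/4*x_2 - 9/8*x_3 + 13/8
  leading term x_2*x_3: subtract (-3/4*x_3)·h_4 from 3/4*x_2*x_3 - 5/4*x_2 - 9/8*x_3 + 13/8 → -5/4*x_2 + 9/16*x_3**2 - 15/16*x_3 + 13/8
  leading term x_2: subtract (5/4)·h_4 from -5/4*x_2 + 9/16*x_3**2 - 15/16*x_3 + 13/8 → 9/16*x_3**2 - 15/8*x_3 + 21/16
  leading term x_3**2: no divisor's leading term divides it; move 9/16*x_3**2 to the remainder.
  leading term x_3: no divisor's leading term divides it; move -15/8*x_3 to the remainder.
  leading term 1: no divisor's leading term divides it; move 21/16 to the remainder.
  remainder 9/16*x_3**2 - 15/8*x_3 + 21/16 ≠ 0; add h_5 = 9/16*x_3**2 - 15/8*x_3 + 21/16 to the basis.

S(f_2,f_3): lcm = x_1*x_2. S = 5/4*x_1 + x_2**2 - 3/2*x_2 - 3/16*x_3 - 9/16.
  leading term x_1: subtract (5/4)·f_1 from 5/4*x_1 + x_2**2 - 3/2*x_2 - 3/16*x_3 - 9/16 → x_2**2 - 3/2*x_2 - 9/8*x_3 + 13/8
  leading term x_2**2: subtract (-x_2)·h_4 from x_2**2 - 3/2*x_2 - 9/8*x_3 + 13/8 → 3/4*x_2*x_3 - 5/4*x_2 - 9/8*x_3 + 13/8
  leading term x_2*x_3: subtract (-3/4*x_3)·h_4 from 3/4*x_2*x_3 - 5/4*x_2 - 9/8*x_3 + 13/8 → -5/4*x_2 + 9/16*x_3**2 - 15/16*x_3 + 13/8
  leading term x_2: subtract (5/4)·h_4 from -5/4*x_2 + 9/16*x_3**2 - 15/16*x_3 + 13/8 → 9/16*x_3**2 - 15/8*x_3 + 21/16
  leading term x_3**2: subtract (1)·h_5 from 9/16*x_3**2 - 15/8*x_3 + 21/16 → 0
  remainder 0.

S(f_1,h_4): leading monomials are coprime, so the S-polynomial reduces to 0 (Buchberger's first criterion).
S(f_2,h_4): leading monomials are coprime, so the S-polynomial reduces to 0 (Buchberger's first criterion).
S(f_3,h_4): lcm = x_1*x_2. S = 3/4*x_1*x_3 - x_1 - 1/2*x_2 + 3/16*x_3 + 9/16.
  leading term x_1*x_3: subtract (3/4*x_3)·f_1 from 3/4*x_1*x_3 - x_1 - 1/2*x_2 + 3/16*x_3 + 9/16 → -x_1 - 1/2*x_2 - 9/16*x_3**2 + 3/2*x_3 + 9/16
  leading term x_1: subtract (-1)·f_1 from -x_1 - 1/2*x_2 - 9/16*x_3**2 + 3/2*x_3 + 9/16 → -1/2*x_2 - 9/16*x_3**2 + 9/4*x_3 - 19/16
  leading term x_2: subtract (1/2)·h_4 from -1/2*x_2 - 9/16*x_3**2 + 9/4*x_3 - 19/16 → -9/16*x_3**2 + 15/8*x_3 - 21/16
  leading term x_3**2: subtract (-1)·h_5 from -9/16*x_3**2 + 15/8*x_3 - 21/16 → 0
  remainder 0.

S(f_1,h_5): leading monomials are coprime, so the S-polynomial reduces to 0 (Buchberger's first criterion).
S(f_2,h_5): leading monomials are coprime, so the S-polynomial reduces to 0 (Buchberger's first criterion).
S(f_3,h_5): leading monomials are coprime, so the S-polynomial reduces to 0 (Buchberger's first criterion).
S(h_4,h_5): leading monomials are coprime, so the S-polynomial reduces to 0 (Buchberger's first criterion).
Every S-polynomial of the final basis reduces to 0, so we have a Gröbner basis.
Inter-reduce: drop elements whose leading term is divisible by another's, tail-reduce, and make monic.
Reduced Gröbner basis: {x_1 + 3/4*x_3 - 7/4, x_2 - 3/4*x_3 - 1/4, x_3**2 - 10/3*x_3 + 7/3}.
Label its elements g_1 = x_1 + 3/4*x_3 - 7/4, g_2 = x_2 - 3/4*x_3 - 1/4, g_3 = x_3**2 - 10/3*x_3 + 7/3.

Reduce p = -5*x_1*x_2 - 3*x_1 + 8*x_2 - 3*x_3 + 3 modulo G:
  leading term x_1*x_2: subtract (-5*x_2)·g_1 from -5*x_1*x_2 - 3*x_1 + 8*x_2 - 3*x_3 + 3 → -3*x_1 + 15/4*x_2*x_3 - 3/4*x_2 - 3*x_3 + 3
  leading term x_1: subtract (-3)·g_1 from -3*x_1 + 15/4*x_2*x_3 - 3/4*x_2 - 3*x_3 + 3 → 15/4*x_2*x_3 - 3/4*x_2 - 3/4*x_3 - 9/4
  leading term x_2*x_3: subtract (15/4*x_3)·g_2 from 15/4*x_2*x_3 - 3/4*x_2 - 3/4*x_3 - 9/4 → -3/4*x_2 + 45/16*x_3**2 + 3/16*x_3 - 9/4
  leading term x_2: subtract (-3/4)·g_2 from -3/4*x_2 + 45/16*x_3**2 + 3/16*x_3 - 9/4 → 45/16*x_3**2 - 3/8*x_3 - 39/16
  leading term x_3**2: subtract (45/16)·g_3 from 45/16*x_3**2 - 3/8*x_3 - 39/16 → 9*x_3 - 9
  leading term x_3: no divisor's leading term divides it; move 9*x_3 to the remainder.
  leading term 1: no divisor's leading term divides it; move -9 to the remainder.
  normal form = 9*x_3 - 9.
The normal form is nonzero, so p ∉ I. Since p minus its normal form lies in I, I + (p) = I + (r) where r = 9*x_3 - 9; decide whether this ideal is the whole ring.
Run Buchberger on G together with r (pairs among the g_i already reduce to 0 since G is a Gröbner basis):
g_1 = x_1 + 3/4*x_3 - 7/4, LT = x_1.
g_2 = x_2 - 3/4*x_3 - 1/4, LT = x_2.
g_3 = x_3**2 - 10/3*x_3 + 7/3, LT = x_3**2.
r = 9*x_3 - 9, LT = x_3.

S(g_1,g_2): leading monomials are coprime, so the S-polynomial reduces to 0 (Buchberger's first criterion).
S(g_1,g_3): leading monomials are coprime, so the S-polynomial reduces to 0 (Buchberger's first criterion).
S(g_1,r): leading monomials are coprime, so the S-polynomial reduces to 0 (Buchberger's first criterion).
S(g_2,g_3): leading monomials are coprime, so the S-polynomial reduces to 0 (Buchberger's first criterion).
S(g_2,r): leading monomials are coprime, so the S-polynomial reduces to 0 (Buchberger's first criterion).
S(g_3,r): lcm = x_3**2. S = -7/3*x_3 + 7/3.
  leading term x_3: subtract (-7/27)·r from -7/3*x_3 + 7/3 → 0
  remainder 0.

Every S-polynomial of the final basis reduces to 0, so we have a Gröbner basis.
Inter-reduce: drop elements whose leading term is divisible by another's, tail-reduce, and make monic.
Reduced Gröbner basis: {x_1 - 1, x_2 - 1, x_3 - 1}.
The reduced Gröbner basis of I + (p) is {x_1 - 1, x_2 - 1, x_3 - 1} ≠ {1}, a proper ideal, so the enlarged system stays consistent: p is independent of I, with normal form 9*x_3 - 9.

Ideal membership is decidable via reduction modulo a Gröbner basis.

-5*x_1*x_2 - 3*x_1 + 8*x_2 - 3*x_3 + 3 is independent of I; its normal form modulo I is 9*x_3 - 9.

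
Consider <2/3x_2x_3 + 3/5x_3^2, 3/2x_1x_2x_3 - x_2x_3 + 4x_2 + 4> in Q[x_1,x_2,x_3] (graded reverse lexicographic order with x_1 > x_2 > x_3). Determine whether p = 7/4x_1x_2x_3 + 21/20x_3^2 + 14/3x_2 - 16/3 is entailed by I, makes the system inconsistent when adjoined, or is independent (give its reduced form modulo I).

Adjoining 7/4x_1x_2x_3 + 21/20x_3^2 + 14/3x_2 - 16/3 makes the ideal the whole ring: the system is inconsistent.

First compute the reduced Gröbner basis of I by Buchberger's algorithm.
f_1 = 2/3x_2x_3 + 3/5x_3^2, LT = x_2x_3.
f_2 = 3/2x_1x_2x_3 - x_2x_3 + 4x_2 + 4, LT = x_1x_2x_3.

S(f_1,f_2): lcm = x_1x_2x_3. S = 9/10x_1x_3^2 + 2/3x_2x_3 - 8/3x_2 - 8/3.
  reduce S modulo (f_1, f_2):
  remainder 9/10x_1x_3^2 - 3/5x_3^2 - 8/3x_2 - 8/3 ≠ 0; add h_3 = 9/10x_1x_3^2 - 3/5x_3^2 - 8/3x_2 - 8/3 to the basis.

S(f_1,h_3): lcm = x_1x_2x_3^2. S = 9/10x_1x_3^3 + 2/3x_2x_3^2 + 80/27x_2^2 + 80/27x_2.
  reduce S modulo (f_1, f_2, h_3):
  remainder 80/27x_2^2 - 12/5x_3^2 + 80/27x_2 + 8/3x_3 ≠ 0; add h_4 = 80/27x_2^2 - 12/5x_3^2 + 80/27x_2 + 8/3x_3 to the basis.

The other S-polynomials (S(f_2,h_3), S(f_1,h_4), S(f_2,h_4), S(h_3,h_4)) all reduce to 0 modulo the current basis, so we have a Gröbner basis.
Inter-reduce: drop elements whose leading term is divisible by another's, tail-reduce, and make monic.
Reduced Gröbner basis: {x_1x_3^2 - 2/3x_3^2 - 80/27x_2 - 80/27, x_2^2 - 81/100x_3^2 + x_2 + 9/10x_3, x_2x_3 + 9/10x_3^2}.
Label its elements g_1 = x_1x_3^2 - 2/3x_3^2 - 80/27x_2 - 80/27, g_2 = x_2^2 - 81/100x_3^2 + x_2 + 9/10x_3, g_3 = x_2x_3 + 9/10x_3^2.

Reduce p = 7/4x_1x_2x_3 + 21/20x_3^2 + 14/3x_2 - 16/3 modulo G:
  leading term x_1x_2x_3: subtract (7/4x_1)·g_3 from 7/4x_1x_2x_3 + 21/20x_3^2 + 14/3x_2 - 16/3 → -63/40x_1x_3^2 + 21/20x_3^2 + 14/3x_2 - 16/3
  leading term x_1x_3^2: subtract (-63/40)·g_1 from -63/40x_1x_3^2 + 21/20x_3^2 + 14/3x_2 - 16/3 → -10
  leading term 1: no divisor's leading term divides it; move -10 to the remainder.
  normal form = -10.
The normal form is nonzero, so p ∉ I. Since p minus its normal form lies in I, I + (p) = I + (r) where r = -10; decide whether this ideal is the whole ring.
Here r = -10 is a nonzero constant, hence a unit: 1 ∈ I + (p), the Gröbner basis of I + (p) is {1}, and the enlarged system has no common solution — adjoining p is inconsistent.

The remainder on division by a Gröbner basis is unique — it is the normal form.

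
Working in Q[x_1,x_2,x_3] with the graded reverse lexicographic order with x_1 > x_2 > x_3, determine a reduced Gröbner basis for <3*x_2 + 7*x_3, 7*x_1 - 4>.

G = {x_1 - 4/7, x_2 + 7/3*x_3}

f_1 = 3*x_2 + 7*x_3, LT = x_2.
f_2 = 7*x_1 - 4, LT = x_1.

S(f_1,f_2): leading monomials are coprime, so the S-polynomial reduces to 0 (Buchberger's first criterion).
Every S-polynomial of the final basis reduces to 0, so we have a Gröbner basis.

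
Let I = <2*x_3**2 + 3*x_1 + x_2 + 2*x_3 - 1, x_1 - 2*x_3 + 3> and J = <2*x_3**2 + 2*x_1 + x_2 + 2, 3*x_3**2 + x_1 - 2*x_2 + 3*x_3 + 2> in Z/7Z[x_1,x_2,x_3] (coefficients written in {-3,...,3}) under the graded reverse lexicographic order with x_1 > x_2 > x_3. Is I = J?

Equality of ideals is decidable: compute both reduced Gröbner bases (unique for the ordering) and check whether they agree.
Buchberger on the first generating set:
f_1 = 2*x_3**2 + 3*x_1 + x_2 + 2*x_3 - 1, LT = x_3**2.
f_2 = x_1 - 2*x_3 + 3, LT = x_1.

S(f_1,f_2): leading monomials are coprime, so the S-polynomial reduces to 0 (Buchberger's first criterion).
Every S-polynomial of the final basis reduces to 0, so we have a Gröbner basis.
Inter-reduce: drop elements whose leading term is divisible by another's, tail-reduce, and make monic.
Reduced Gröbner basis: {x_3**2 - 3*x_2 - 3*x_3 + 2, x_1 - 2*x_3 + 3}.

Buchberger on the second generating set:
h_1 = 2*x_3**2 + 2*x_1 + x_2 + 2, LT = x_3**2.
h_2 = 3*x_3**2 + x_1 - 2*x_2 + 3*x_3 + 2, LT = x_3**2.

S(h_1,h_2): lcm = x_3**2. S = 3*x_1 - x_3 - 2.
  leading term x_1: no divisor's leading term divides it; move 3*x_1 to the remainder.
  leading term x_3: no divisor's leading term divides it; move -x_3 to the remainder.
  leading term 1: no divisor's leading term divides it; move -2 to the remainder.
  remainder 3*x_1 - x_3 - 2 ≠ 0; add k_3 = 3*x_1 - x_3 - 2 to the basis.

S(h_1,k_3): leading monomials are coprime, so the S-polynomial reduces to 0 (Buchberger's first criterion).
S(h_2,k_3): leading monomials are coprime, so the S-polynomial reduces to 0 (Buchberger's first criterion).
Every S-polynomial of the final basis reduces to 0, so we have a Gröbner basis.
Inter-reduce: drop elements whose leading term is divisible by another's, tail-reduce, and make monic.
Reduced Gröbner basis: {x_3**2 - 3*x_2 - 2*x_3 - 3, x_1 + 2*x_3 - 3}.

The bases are distinct; the ideals are different.

No, the ideals differ.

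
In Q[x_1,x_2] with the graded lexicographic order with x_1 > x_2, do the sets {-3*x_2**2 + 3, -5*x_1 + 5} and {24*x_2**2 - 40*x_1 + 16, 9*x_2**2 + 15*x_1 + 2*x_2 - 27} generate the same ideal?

No, the ideals differ.

Equality of ideals is decidable: compute both reduced Gröbner bases (unique for the ordering) and check whether they agree.
Buchberger on the first generating set:
f_1 = -3*x_2**2 + 3, LT = x_2**2.
f_2 = -5*x_1 + 5, LT = x_1.

The S-polynomials (S(f_1,f_2)) all reduce to 0 modulo the current basis, so we have a Gröbner basis.
Inter-reduce: drop elements whose leading term is divisible by another's, tail-reduce, and make monic.
Reduced Gröbner basis: {x_2**2 - 1, x_1 - 1}.

Buchberger on the second generating set:
h_1 = 24*x_2**2 - 40*x_1 + 16, LT = x_2**2.
h_2 = 9*x_2**2 + 15*x_1 + 2*x_2 - 27, LT = x_2**2.

S(h_1,h_2): lcm = x_2**2. S = -10/3*x_1 - 2/9*x_2 + 11/3.
  leading term x_1: no divisor's leading term divides it; move -10/3*x_1 to the remainder.
  leading term x_2: no divisor's leading term divides it; move -2/9*x_2 to the remainder.
  leading term 1: no divisor's leading term divides it; move 11/3 to the remainder.
  remainder -10/3*x_1 - 2/9*x_2 + 11/3 ≠ 0; add k_3 = -10/3*x_1 - 2/9*x_2 + 11/3 to the basis.

The other S-polynomials (S(h_1,k_3), S(h_2,k_3)) all reduce to 0 modulo the current basis, so we have a Gröbner basis.
Inter-reduce: drop elements whose leading term is divisible by another's, tail-reduce, and make monic.
Reduced Gröbner basis: {x_2**2 + 1/9*x_2 - 7/6, x_1 + 1/15*x_2 - 11/10}.

These differ, so the ideals are not equal.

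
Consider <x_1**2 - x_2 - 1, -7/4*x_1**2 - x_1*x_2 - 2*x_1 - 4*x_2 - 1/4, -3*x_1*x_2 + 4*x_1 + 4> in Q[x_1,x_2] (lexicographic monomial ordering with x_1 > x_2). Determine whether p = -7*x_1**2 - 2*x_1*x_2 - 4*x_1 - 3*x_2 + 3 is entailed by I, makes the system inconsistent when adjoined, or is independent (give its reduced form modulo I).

-7*x_1**2 - 2*x_1*x_2 - 4*x_1 - 3*x_2 + 3 lies in I (it reduces to 0).

First compute the reduced Gröbner basis of I by Buchberger's algorithm.
f_1 = x_1**2 - x_2 - 1, LT = x_1**2.
f_2 = -7/4*x_1**2 - x_1*x_2 - 2*x_1 - 4*x_2 - 1/4, LT = x_1**2.
f_3 = -3*x_1*x_2 + 4*x_1 + 4, LT = x_1*x_2.

S(f_1,f_2): lcm = x_1**2. S = -4/7*x_1*x_2 - 8/7*x_1 - 23/7*x_2 - 8/7.
  leading term x_1*x_2: subtract (4/21)·f_3 from -4/7*x_1*x_2 - 8/7*x_1 - 23/7*x_2 - 8/7 → -40/21*x_1 - 23/7*x_2 - 40/21
  leading term x_1: no divisor's leading term divides it; move -40/21*x_1 to the remainder.
  leading term x_2: no divisor's leading term divides it; move -23/7*x_2 to the remainder.
  leading term 1: no divisor's leading term divides it; move -40/21 to the remainder.
  remainder -40/21*x_1 - 23/7*x_2 - 40/21 ≠ 0; add h_4 = -40/21*x_1 - 23/7*x_2 - 40/21 to the basis.

S(f_1,f_3): lcm = x_1**2*x_2. S = 4/3*x_1**2 + 4/3*x_1 - x_2**2 - x_2.
  leading term x_1**2: subtract (4/3)·f_1 from 4/3*x_1**2 + 4/3*x_1 - x_2**2 - x_2 → 4/3*x_1 - x_2**2 + 1/3*x_2 + 4/3
  leading term x_1: subtract (-7/10)·h_4 from 4/3*x_1 - x_2**2 + 1/3*x_2 + 4/3 → -x_2**2 - 59/30*x_2
  leading term x_2**2: no divisor's leading term divides it; move -x_2**2 to the remainder.
  leading term x_2: no divisor's leading term divides it; move -59/30*x_2 to the remainder.
  remainder -x_2**2 - 59/30*x_2 ≠ 0; add h_5 = -x_2**2 - 59/30*x_2 to the basis.

S(f_2,f_3): lcm = x_1**2*x_2. S = 4/3*x_1**2 + 4/7*x_1*x_2**2 + 8/7*x_1*x_2 + 4/3*x_1 + 16/7*x_2**2 + 1/7*x_2.
  leading term x_1**2: subtract (4/3)·f_1 from 4/3*x_1**2 + 4/7*x_1*x_2**2 + 8/7*x_1*x_2 + 4/3*x_1 + 16/7*x_2**2 + 1/7*x_2 → 4/7*x_1*x_2**2 + 8/7*x_1*x_2 + 4/3*x_1 + 16/7*x_2**2 + 31/21*x_2 + 4/3
  leading term x_1*x_2**2: subtract (-4/21*x_2)·f_3 from 4/7*x_1*x_2**2 + 8/7*x_1*x_2 + 4/3*x_1 + 16/7*x_2**2 + 31/21*x_2 + 4/3 → 40/21*x_1*x_2 + 4/3*x_1 + 16/7*x_2**2 + 47/21*x_2 + 4/3
  leading term x_1*x_2: subtract (-40/63)·f_3 from 40/21*x_1*x_2 + 4/3*x_1 + 16/7*x_2**2 + 47/21*x_2 + 4/3 → 244/63*x_1 + 16/7*x_2**2 + 47/21*x_2 + 244/63
  leading term x_1: subtract (-61/30)·h_4 from 244/63*x_1 + 16/7*x_2**2 + 47/21*x_2 + 244/63 → 16/7*x_2**2 - 311/70*x_2
  leading term x_2**2: subtract (-16/7)·h_5 from 16/7*x_2**2 - 311/70*x_2 → -1877/210*x_2
  leading term x_2: no divisor's leading term divides it; move -1877/210*x_2 to the remainder.
  remainder -1877/210*x_2 ≠ 0; add h_6 = -1877/210*x_2 to the basis.

S(f_1,h_4): lcm = x_1**2. S = -69/40*x_1*x_2 - x_1 - x_2 - 1.
  leading term x_1*x_2: subtract (23/40)·f_3 from -69/40*x_1*x_2 - x_1 - x_2 - 1 → -33/10*x_1 - x_2 - 33/10
  leading term x_1: subtract (693/400)·h_4 from -33/10*x_1 - x_2 - 33/10 → 1877/400*x_2
  leading term x_2: subtract (-21/40)·h_6 from 1877/400*x_2 → 0
  remainder 0.

S(f_2,h_4): lcm = x_1**2. S = -323/280*x_1*x_2 + 1/7*x_1 + 16/7*x_2 + 1/7.
  leading term x_1*x_2: subtract (323/840)·f_3 from -323/280*x_1*x_2 + 1/7*x_1 + 16/7*x_2 + 1/7 → -293/210*x_1 + 16/7*x_2 - 293/210
  leading term x_1: subtract (293/400)·h_4 from -293/210*x_1 + 16/7*x_2 - 293/210 → 1877/400*x_2
  leading term x_2: subtract (-21/40)·h_6 from 1877/400*x_2 → 0
  remainder 0.

S(f_3,h_4): lcm = x_1*x_2. S = -4/3*x_1 - 69/40*x_2**2 - x_2 - 4/3.
  leading term x_1: subtract (7/10)·h_4 from -4/3*x_1 - 69/40*x_2**2 - x_2 - 4/3 → -69/40*x_2**2 + 13/10*x_2
  leading term x_2**2: subtract (69/40)·h_5 from -69/40*x_2**2 + 13/10*x_2 → 1877/400*x_2
  leading term x_2: subtract (-21/40)·h_6 from 1877/400*x_2 → 0
  remainder 0.

S(f_1,h_5): leading monomials are coprime, so the S-polynomial reduces to 0 (Buchberger's first criterion).
S(f_2,h_5): leading monomials are coprime, so the S-polynomial reduces to 0 (Buchberger's first criterion).
S(f_3,h_5): lcm = x_1*x_2**2. S = -33/10*x_1*x_2 - 4/3*x_2.
  leading term x_1*x_2: subtract (11/10)·f_3 from -33/10*x_1*x_2 - 4/3*x_2 → -22/5*x_1 - 4/3*x_2 - 22/5
  leading term x_1: subtract (231/100)·h_4 from -22/5*x_1 - 4/3*x_2 - 22/5 → 1877/300*x_2
  leading term x_2: subtract (-7/10)·h_6 from 1877/300*x_2 → 0
  remainder 0.

S(h_4,h_5): leading monomials are coprime, so the S-polynomial reduces to 0 (Buchberger's first criterion).
S(f_1,h_6): leading monomials are coprime, so the S-polynomial reduces to 0 (Buchberger's first criterion).
S(f_2,h_6): leading monomials are coprime, so the S-polynomial reduces to 0 (Buchberger's first criterion).
S(f_3,h_6): lcm = x_1*x_2. S = -4/3*x_1 - 4/3.
  leading term x_1: subtract (7/10)·h_4 from -4/3*x_1 - 4/3 → 23/10*x_2
  leading term x_2: subtract (-483/1877)·h_6 from 23/10*x_2 → 0
  remainder 0.

S(h_4,h_6): leading monomials are coprime, so the S-polynomial reduces to 0 (Buchberger's first criterion).
S(h_5,h_6): lcm = x_2**2. S = 59/30*x_2.
  leading term x_2: subtract (-413/1877)·h_6 from 59/30*x_2 → 0
  remainder 0.

Every S-polynomial of the final basis reduces to 0, so we have a Gröbner basis.
Inter-reduce: drop elements whose leading term is divisible by another's, tail-reduce, and make monic.
Reduced Gröbner basis: {x_1 + 1, x_2}.
Label its elements g_1 = x_1 + 1, g_2 = x_2.

Reduce p = -7*x_1**2 - 2*x_1*x_2 - 4*x_1 - 3*x_2 + 3 modulo G:
  leading term x_1**2: subtract (-7*x_1)·g_1 from -7*x_1**2 - 2*x_1*x_2 - 4*x_1 - 3*x_2 + 3 → -2*x_1*x_2 + 3*x_1 - 3*x_2 + 3
  leading term x_1*x_2: subtract (-2*x_2)·g_1 from -2*x_1*x_2 + 3*x_1 - 3*x_2 + 3 → 3*x_1 - x_2 + 3
  leading term x_1: subtract (3)·g_1 from 3*x_1 - x_2 + 3 → -x_2
  leading term x_2: subtract (-1)·g_2 from -x_2 → 0
  normal form = 0.
Since the normal form is 0, p ∈ I.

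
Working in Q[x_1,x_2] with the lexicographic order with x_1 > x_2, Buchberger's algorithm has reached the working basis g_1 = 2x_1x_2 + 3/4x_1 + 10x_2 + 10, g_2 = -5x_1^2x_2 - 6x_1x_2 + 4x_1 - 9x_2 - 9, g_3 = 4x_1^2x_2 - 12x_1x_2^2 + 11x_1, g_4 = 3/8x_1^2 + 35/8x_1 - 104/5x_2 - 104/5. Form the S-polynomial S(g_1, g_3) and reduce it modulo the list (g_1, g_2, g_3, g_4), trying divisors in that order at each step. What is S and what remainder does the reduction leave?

lcm(LM(g_1), LM(g_3)) = x_1^2x_2.
S = (lcm/LT(g_1))·g_1 − (lcm/LT(g_3))·g_3 = 3/8x_1^2 + 3x_1x_2^2 + 5x_1x_2 + 9/4x_1.
Reduce S modulo (g_1, g_2, g_3, g_4) in that order:
  leading term x_1^2: subtract (1)·g_4 from 3/8x_1^2 + 3x_1x_2^2 + 5x_1x_2 + 9/4x_1 → 3x_1x_2^2 + 5x_1x_2 - 17/8x_1 + 104/5x_2 + 104/5
  leading term x_1x_2^2: subtract (3/2x_2)·g_1 from 3x_1x_2^2 + 5x_1x_2 - 17/8x_1 + 104/5x_2 + 104/5 → 31/8x_1x_2 - 17/8x_1 - 15x_2^2 + 29/5x_2 + 104/5
  leading term x_1x_2: subtract (31/16)·g_1 from 31/8x_1x_2 - 17/8x_1 - 15x_2^2 + 29/5x_2 + 104/5 → -229/64x_1 - 15x_2^2 - 543/40x_2 + 57/40
  leading term x_1: no divisor's leading term divides it; move -229/64x_1 to the remainder.
  leading term x_2^2: no divisor's leading term divides it; move -15x_2^2 to the remainder.
  leading term x_2: no divisor's leading term divides it; move -543/40x_2 to the remainder.
  leading term 1: no divisor's leading term divides it; move 57/40 to the remainder.
The remainder -229/64x_1 - 15x_2^2 - 543/40x_2 + 57/40 is nonzero, so it would be added as the next basis element.

S(g_1, g_3) = 3/8x_1^2 + 3x_1x_2^2 + 5x_1x_2 + 9/4x_1; remainder on division = -229/64x_1 - 15x_2^2 - 543/40x_2 + 57/40.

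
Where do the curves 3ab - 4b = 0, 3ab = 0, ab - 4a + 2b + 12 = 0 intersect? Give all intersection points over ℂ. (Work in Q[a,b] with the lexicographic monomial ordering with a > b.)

{(3, 0)}

Compute a lex Gröbner basis by Buchberger's algorithm.
f_1 = 3ab - 4b, LT = ab.
f_2 = 3ab, LT = ab.
f_3 = ab - 4a + 2b + 12, LT = ab.

S(f_1,f_2): lcm = ab. S = -\tfrac{4}{3}b.
  leading term b: no divisor's leading term divides it; move -\tfrac{4}{3}b to the remainder.
  remainder -\tfrac{4}{3}b ≠ 0; add h_4 = -\tfrac{4}{3}b to the basis.

S(f_1,f_3): lcm = ab. S = 4a - \tfrac{10}{3}b - 12.
  leading term a: no divisor's leading term divides it; move 4a to the remainder.
  leading term b: subtract (\tfrac{5}{2})·h_4 from -\tfrac{10}{3}b - 12 → -12
  leading term 1: no divisor's leading term divides it; move -12 to the remainder.
  remainder 4a - 12 ≠ 0; add h_5 = 4a - 12 to the basis.

S(f_2,f_3): lcm = ab. S = 4a - 2b - 12.
  leading term a: subtract (1)·h_5 from 4a - 2b - 12 → -2b
  leading term b: subtract (\tfrac{3}{2})·h_4 from -2b → 0
  remainder 0.

S(f_1,h_4): lcm = ab. S = -\tfrac{4}{3}b.
  leading term b: subtract (1)·h_4 from -\tfrac{4}{3}b → 0
  remainder 0.

S(f_2,h_4): lcm = ab. S = 0.
  remainder 0.

S(f_3,h_4): lcm = ab. S = -4a + 2b + 12.
  leading term a: subtract (-1)·h_5 from -4a + 2b + 12 → 2b
  leading term b: subtract (-\tfrac{3}{2})·h_4 from 2b → 0
  remainder 0.

S(f_1,h_5): lcm = ab. S = \tfrac{5}{3}b.
  leading term b: subtract (-\tfrac{5}{4})·h_4 from \tfrac{5}{3}b → 0
  remainder 0.

S(f_2,h_5): lcm = ab. S = 3b.
  leading term b: subtract (-\tfrac{9}{4})·h_4 from 3b → 0
  remainder 0.

S(f_3,h_5): lcm = ab. S = -4a + 5b + 12.
  leading term a: subtract (-1)·h_5 from -4a + 5b + 12 → 5b
  leading term b: subtract (-\tfrac{15}{4})·h_4 from 5b → 0
  remainder 0.

S(h_4,h_5): leading monomials are coprime, so the S-polynomial reduces to 0 (Buchberger's first criterion).
Every S-polynomial of the final basis reduces to 0, so we have a Gröbner basis.
Inter-reduce: drop elements whose leading term is divisible by another's, tail-reduce, and make monic.
Reduced Gröbner basis: {a - 3, b}.

A lex Gröbner basis eliminates variables successively. Here b depends only on b, with roots {0}; lifting each root through the earlier basis elements recovers the full solutions.
  b = 0: the earlier basis element becomes a - 3 = 0, giving a = 3 — point (3, 0).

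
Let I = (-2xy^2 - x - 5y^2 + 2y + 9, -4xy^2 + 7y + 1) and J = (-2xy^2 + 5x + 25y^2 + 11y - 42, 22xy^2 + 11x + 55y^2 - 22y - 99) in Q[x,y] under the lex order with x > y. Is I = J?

Yes, the ideals are equal.

Equality of ideals is decidable: compute both reduced Gröbner bases (unique for the ordering) and check whether they agree.
Buchberger on the first generating set:
f_1 = -2xy^2 - x - 5y^2 + 2y + 9, LT = xy^2.
f_2 = -4xy^2 + 7y + 1, LT = xy^2.

S(f_1,f_2): lcm = xy^2. S = 1/2x + 5/2y^2 + 3/4y - 17/4.
  reduce S modulo (f_1, f_2):
  remainder 1/2x + 5/2y^2 + 3/4y - 17/4 ≠ 0; add g_3 = 1/2x + 5/2y^2 + 3/4y - 17/4 to the basis.

S(f_1,g_3): lcm = xy^2. S = 1/2x - 5y^4 - 3/2y^3 + 11y^2 - y - 9/2.
  reduce S modulo (f_1, f_2, g_3):
  remainder -5y^4 - 3/2y^3 + 17/2y^2 - 7/4y - 1/4 ≠ 0; add g_4 = -5y^4 - 3/2y^3 + 17/2y^2 - 7/4y - 1/4 to the basis.

The other S-polynomials (S(f_2,g_3), S(f_1,g_4), S(f_2,g_4), S(g_3,g_4)) all reduce to 0 modulo the current basis, so we have a Gröbner basis.
Inter-reduce: drop elements whose leading term is divisible by another's, tail-reduce, and make monic.
Reduced Gröbner basis: {x + 5y^2 + 3/2y - 17/2, y^4 + 3/10y^3 - 17/10y^2 + 7/20y + 1/20}.

Buchberger on the second generating set:
h_1 = -2xy^2 + 5x + 25y^2 + 11y - 42, LT = xy^2.
h_2 = 22xy^2 + 11x + 55y^2 - 22y - 99, LT = xy^2.

S(h_1,h_2): lcm = xy^2. S = -3x - 15y^2 - 9/2y + 51/2.
  reduce S modulo (h_1, h_2):
  remainder -3x - 15y^2 - 9/2y + 51/2 ≠ 0; add k_3 = -3x - 15y^2 - 9/2y + 51/2 to the basis.

S(h_1,k_3): lcm = xy^2. S = -5/2x - 5y^4 - 3/2y^3 - 4y^2 - 11/2y + 21.
  reduce S modulo (h_1, h_2, k_3):
  remainder -5y^4 - 3/2y^3 + 17/2y^2 - 7/4y - 1/4 ≠ 0; add k_4 = -5y^4 - 3/2y^3 + 17/2y^2 - 7/4y - 1/4 to the basis.

The other S-polynomials (S(h_2,k_3), S(h_1,k_4), S(h_2,k_4), S(k_3,k_4)) all reduce to 0 modulo the current basis, so we have a Gröbner basis.
Inter-reduce: drop elements whose leading term is divisible by another's, tail-reduce, and make monic.
Reduced Gröbner basis: {x + 5y^2 + 3/2y - 17/2, y^4 + 3/10y^3 - 17/10y^2 + 7/20y + 1/20}.

These coincide, so the ideals are equal.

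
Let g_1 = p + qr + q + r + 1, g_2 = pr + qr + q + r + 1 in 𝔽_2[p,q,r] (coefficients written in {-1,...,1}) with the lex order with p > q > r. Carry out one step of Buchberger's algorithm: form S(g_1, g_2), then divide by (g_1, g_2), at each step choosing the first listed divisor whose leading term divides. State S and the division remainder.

S(g_1, g_2) = qr² + q + r² + 1; remainder on division = qr² + q + r² + 1.

lcm(LM(g_1), LM(g_2)) = pr.
S = (lcm/LT(g_1))·g_1 − (lcm/LT(g_2))·g_2 = qr² + q + r² + 1.
Reduce S modulo (g_1, g_2) in that order:
  leading term qr²: no divisor's leading term divides it; move qr² to the remainder.
  leading term q: no divisor's leading term divides it; move q to the remainder.
  leading term r²: no divisor's leading term divides it; move r² to the remainder.
  leading term 1: no divisor's leading term divides it; move 1 to the remainder.
The remainder qr² + q + r² + 1 is nonzero, so it would be added as the next basis element.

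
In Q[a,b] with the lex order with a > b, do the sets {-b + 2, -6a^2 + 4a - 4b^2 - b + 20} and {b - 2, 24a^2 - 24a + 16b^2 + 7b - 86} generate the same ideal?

No, the ideals differ.

For a fixed monomial order, each ideal has a unique reduced Gröbner basis; comparing bases decides equality.
Buchberger on the first generating set:
f_1 = -b + 2, LT = b.
f_2 = -6a^2 + 4a - 4b^2 - b + 20, LT = a^2.

The S-polynomials (S(f_1,f_2)) all reduce to 0 modulo the current basis, so we have a Gröbner basis.
Inter-reduce: drop elements whose leading term is divisible by another's, tail-reduce, and make monic.
Reduced Gröbner basis: {a^2 - 2/3a - 1/3, b - 2}.

Buchberger on the second generating set:
h_1 = b - 2, LT = b.
h_2 = 24a^2 - 24a + 16b^2 + 7b - 86, LT = a^2.

The S-polynomials (S(h_1,h_2)) all reduce to 0 modulo the current basis, so we have a Gröbner basis.
Inter-reduce: drop elements whose leading term is divisible by another's, tail-reduce, and make monic.
Reduced Gröbner basis: {a^2 - a - 1/3, b - 2}.

These differ, so the ideals are not equal.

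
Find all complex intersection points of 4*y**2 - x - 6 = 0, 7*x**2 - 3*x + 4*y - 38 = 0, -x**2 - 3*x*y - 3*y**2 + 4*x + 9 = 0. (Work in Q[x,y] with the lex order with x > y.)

Compute a lex Gröbner basis by Buchberger's algorithm.
f_1 = -x + 4*y**2 - 6, LT = x.
f_2 = 7*x**2 - 3*x + 4*y - 38, LT = x**2.
f_3 = -x**2 - 3*x*y + 4*x - 3*y**2 + 9, LT = x**2.

S(f_1,f_2): lcm = x**2. S = -4*x*y**2 + 45/7*x - 4/7*y + 38/7.
  reduce S modulo (f_1, f_2, f_3):
  remainder -16*y**4 + 348/7*y**2 - 4/7*y - 232/7 ≠ 0; add h_4 = -16*y**4 + 348/7*y**2 - 4/7*y - 232/7 to the basis.

S(f_1,f_3): lcm = x**2. S = -4*x*y**2 - 3*x*y + 10*x - 3*y**2 + 9.
  reduce S modulo (f_1, f_2, f_3, h_4):
  remainder -12*y**3 + 79/7*y**2 + 130/7*y - 125/7 ≠ 0; add h_5 = -12*y**3 + 79/7*y**2 + 130/7*y - 125/7 to the basis.

S(h_4,h_5): lcm = y**4. S = 79/84*y**3 - 131/84*y**2 - 61/42*y + 29/14.
  reduce S modulo (f_1, f_2, f_3, h_4, h_5):
  remainder -4763/7056*y**2 + 11/3528*y + 4741/7056 ≠ 0; add h_6 = -4763/7056*y**2 + 11/3528*y + 4741/7056 to the basis.

S(h_4,h_6): lcm = y**4. S = 2/433*y**3 - 25603/12124*y**2 + 1/28*y + 29/14.
  reduce S modulo (f_1, f_2, f_3, h_4, h_5, h_6):
  remainder 24845/749956*y - 24845/749956 ≠ 0; add h_7 = 24845/749956*y - 24845/749956 to the basis.

The other S-polynomials (S(f_2,f_3), S(f_1,h_4), S(f_2,h_4), S(f_3,h_4), S(f_1,h_5), S(f_2,h_5), S(f_3,h_5), S(f_1,h_6), S(f_2,h_6), S(f_3,h_6), S(h_5,h_6), S(f_1,h_7), S(f_2,h_7), S(f_3,h_7), S(h_4,h_7), S(h_5,h_7), S(h_6,h_7)) all reduce to 0 modulo the current basis, so we have a Gröbner basis.
Inter-reduce: drop elements whose leading term is divisible by another's, tail-reduce, and make monic.
Reduced Gröbner basis: {x + 2, y - 1}.

Since the basis is lex-ordered, y - 1 is univariate in y. Its roots are {1}. Back-substituting each root into the other basis elements fixes the other coordinates.
  y = 1: the earlier basis element becomes x + 2 = 0, giving x = -2 — point (-2, 1).

{(-2, 1)}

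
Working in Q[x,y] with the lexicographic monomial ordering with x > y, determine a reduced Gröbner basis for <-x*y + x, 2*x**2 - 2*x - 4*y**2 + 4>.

f_1 = -x*y + x, LT = x*y.
f_2 = 2*x**2 - 2*x - 4*y**2 + 4, LT = x**2.

S(f_1,f_2): lcm = x**2*y. S = -x**2 + x*y + 2*y**3 - 2*y.
  leading term x**2: subtract (-1/2)·f_2 from -x**2 + x*y + 2*y**3 - 2*y → x*y - x + 2*y**3 - 2*y**2 - 2*y + 2
  leading term x*y: subtract (-1)·f_1 from x*y - x + 2*y**3 - 2*y**2 - 2*y + 2 → 2*y**3 - 2*y**2 - 2*y + 2
  leading term y**3: no divisor's leading term divides it; move 2*y**3 to the remainder.
  leading term y**2: no divisor's leading term divides it; move -2*y**2 to the remainder.
  leading term y: no divisor's leading term divides it; move -2*y to the remainder.
  leading term 1: no divisor's leading term divides it; move 2 to the remainder.
  remainder 2*y**3 - 2*y**2 - 2*y + 2 ≠ 0; add g_3 = 2*y**3 - 2*y**2 - 2*y + 2 to the basis.

The other S-polynomials (S(f_1,g_3), S(f_2,g_3)) all reduce to 0 modulo the current basis, so we have a Gröbner basis.

G = {x**2 - x - 2*y**2 + 2, x*y - x, y**3 - y**2 - y + 1}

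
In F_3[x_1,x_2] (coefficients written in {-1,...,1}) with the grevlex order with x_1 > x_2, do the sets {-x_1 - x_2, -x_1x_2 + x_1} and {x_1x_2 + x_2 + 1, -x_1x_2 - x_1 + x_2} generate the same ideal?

Since reduced Gröbner bases are canonical representatives of ideals under a given ordering, it suffices to compute and compare them.
Buchberger on the first generating set:
f_1 = -x_1 - x_2, LT = x_1.
f_2 = -x_1x_2 + x_1, LT = x_1x_2.

S(f_1,f_2): lcm = x_1x_2. S = x_2^2 + x_1.
  leading term x_2^2: no divisor's leading term divides it; move x_2^2 to the remainder.
  leading term x_1: subtract (-1)·f_1 from x_1 → -x_2
  leading term x_2: no divisor's leading term divides it; move -x_2 to the remainder.
  remainder x_2^2 - x_2 ≠ 0; add g_3 = x_2^2 - x_2 to the basis.

S(f_1,g_3): leading monomials are coprime, so the S-polynomial reduces to 0 (Buchberger's first criterion).
S(f_2,g_3): lcm = x_1x_2^2. S = 0.
  remainder 0.

Every S-polynomial of the final basis reduces to 0, so we have a Gröbner basis.
Inter-reduce: drop elements whose leading term is divisible by another's, tail-reduce, and make monic.
Reduced Gröbner basis: {x_2^2 - x_2, x_1 + x_2}.

Buchberger on the second generating set:
h_1 = x_1x_2 + x_2 + 1, LT = x_1x_2.
h_2 = -x_1x_2 - x_1 + x_2, LT = x_1x_2.

S(h_1,h_2): lcm = x_1x_2. S = -x_1 - x_2 + 1.
  leading term x_1: no divisor's leading term divides it; move -x_1 to the remainder.
  leading term x_2: no divisor's leading term divides it; move -x_2 to the remainder.
  leading term 1: no divisor's leading term divides it; move 1 to the remainder.
  remainder -x_1 - x_2 + 1 ≠ 0; add k_3 = -x_1 - x_2 + 1 to the basis.

S(h_1,k_3): lcm = x_1x_2. S = -x_2^2 - x_2 + 1.
  leading term x_2^2: no divisor's leading term divides it; move -x_2^2 to the remainder.
  leading term x_2: no divisor's leading term divides it; move -x_2 to the remainder.
  leading term 1: no divisor's leading term divides it; move 1 to the remainder.
  remainder -x_2^2 - x_2 + 1 ≠ 0; add k_4 = -x_2^2 - x_2 + 1 to the basis.

S(h_2,k_3): lcm = x_1x_2. S = -x_2^2 + x_1.
  leading term x_2^2: subtract (1)·k_4 from -x_2^2 + x_1 → x_1 + x_2 - 1
  leading term x_1: subtract (-1)·k_3 from x_1 + x_2 - 1 → 0
  remainder 0.

S(h_1,k_4): lcm = x_1x_2^2. S = -x_1x_2 + x_2^2 + x_1 + x_2.
  leading term x_1x_2: subtract (-1)·h_1 from -x_1x_2 + x_2^2 + x_1 + x_2 → x_2^2 + x_1 - x_2 + 1
  leading term x_2^2: subtract (-1)·k_4 from x_2^2 + x_1 - x_2 + 1 → x_1 + x_2 - 1
  leading term x_1: subtract (-1)·k_3 from x_1 + x_2 - 1 → 0
  remainder 0.

S(h_2,k_4): lcm = x_1x_2^2. S = -x_2^2 + x_1.
  leading term x_2^2: subtract (1)·k_4 from -x_2^2 + x_1 → x_1 + x_2 - 1
  leading term x_1: subtract (-1)·k_3 from x_1 + x_2 - 1 → 0
  remainder 0.

S(k_3,k_4): leading monomials are coprime, so the S-polynomial reduces to 0 (Buchberger's first criterion).
Every S-polynomial of the final basis reduces to 0, so we have a Gröbner basis.
Inter-reduce: drop elements whose leading term is divisible by another's, tail-reduce, and make monic.
Reduced Gröbner basis: {x_2^2 + x_2 - 1, x_1 + x_2 - 1}.

These differ, so the ideals are not equal.

No, the ideals differ.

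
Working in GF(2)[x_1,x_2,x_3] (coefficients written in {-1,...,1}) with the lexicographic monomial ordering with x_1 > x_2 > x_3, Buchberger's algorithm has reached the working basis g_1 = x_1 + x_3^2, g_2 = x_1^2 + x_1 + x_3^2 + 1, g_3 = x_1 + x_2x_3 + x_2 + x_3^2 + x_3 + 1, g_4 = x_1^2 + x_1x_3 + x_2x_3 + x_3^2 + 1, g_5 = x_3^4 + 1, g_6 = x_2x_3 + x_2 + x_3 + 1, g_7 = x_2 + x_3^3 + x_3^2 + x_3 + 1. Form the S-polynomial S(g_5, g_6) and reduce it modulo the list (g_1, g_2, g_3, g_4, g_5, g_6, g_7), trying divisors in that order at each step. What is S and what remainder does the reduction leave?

S(g_5, g_6) = x_2x_3^3 + x_2 + x_3^4 + x_3^3; remainder on division = 0.

lcm(LM(g_5), LM(g_6)) = x_2x_3^4.
S = (lcm/LT(g_5))·g_5 − (lcm/LT(g_6))·g_6 = x_2x_3^3 + x_2 + x_3^4 + x_3^3.
Reduce S modulo (g_1, g_2, g_3, g_4, g_5, g_6, g_7) in that order:
  leading term x_2x_3^3: subtract (x_3^2)·g_6 from x_2x_3^3 + x_2 + x_3^4 + x_3^3 → x_2x_3^2 + x_2 + x_3^4 + x_3^2
  leading term x_2x_3^2: subtract (x_3)·g_6 from x_2x_3^2 + x_2 + x_3^4 + x_3^2 → x_2x_3 + x_2 + x_3^4 + x_3
  leading term x_2x_3: subtract (1)·g_6 from x_2x_3 + x_2 + x_3^4 + x_3 → x_3^4 + 1
  leading term x_3^4: subtract (1)·g_5 from x_3^4 + 1 → 0
The remainder is 0, so this S-polynomial contributes no new basis element.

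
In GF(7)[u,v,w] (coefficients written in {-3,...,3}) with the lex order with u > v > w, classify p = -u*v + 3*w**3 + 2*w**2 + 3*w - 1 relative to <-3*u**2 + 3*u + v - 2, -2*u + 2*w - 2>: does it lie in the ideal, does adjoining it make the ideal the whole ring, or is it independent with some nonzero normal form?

First compute the reduced Gröbner basis of I by Buchberger's algorithm.
f_1 = -3*u**2 + 3*u + v - 2, LT = u**2.
f_2 = -2*u + 2*w - 2, LT = u.

S(f_1,f_2): lcm = u**2. S = u*w - 2*u + 2*v + 3.
  reduce S modulo (f_1, f_2):
  remainder 2*v + w**2 - 3*w - 2 ≠ 0; add h_3 = 2*v + w**2 - 3*w - 2 to the basis.

The other S-polynomials (S(f_1,h_3), S(f_2,h_3)) all reduce to 0 modulo the current basis, so we have a Gröbner basis.
Inter-reduce: drop elements whose leading term is divisible by another's, tail-reduce, and make monic.
Reduced Gröbner basis: {u - w + 1, v - 3*w**2 + 2*w - 1}.
Label its elements g_1 = u - w + 1, g_2 = v - 3*w**2 + 2*w - 1.

Reduce p = -u*v + 3*w**3 + 2*w**2 + 3*w - 1 modulo G:
  leading term u*v: subtract (-v)·g_1 from -u*v + 3*w**3 + 2*w**2 + 3*w - 1 → -v*w + v + 3*w**3 + 2*w**2 + 3*w - 1
  leading term v*w: subtract (-w)·g_2 from -v*w + v + 3*w**3 + 2*w**2 + 3*w - 1 → v - 3*w**2 + 2*w - 1
  leading term v: subtract (1)·g_2 from v - 3*w**2 + 2*w - 1 → 0
  normal form = 0.
Since the normal form is 0, p ∈ I.

Ideal membership is decidable via reduction modulo a Gröbner basis.

-u*v + 3*w**3 + 2*w**2 + 3*w - 1 lies in I (it reduces to 0).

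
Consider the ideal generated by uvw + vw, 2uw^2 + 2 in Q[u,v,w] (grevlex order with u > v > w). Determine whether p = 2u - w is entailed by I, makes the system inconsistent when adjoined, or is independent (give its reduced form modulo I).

First compute the reduced Gröbner basis of I by Buchberger's algorithm.
f_1 = uvw + vw, LT = uvw.
f_2 = 2uw^2 + 2, LT = uw^2.

S(f_1,f_2): lcm = uvw^2. S = vw^2 - v.
  leading term vw^2: no divisor's leading term divides it; move vw^2 to the remainder.
  leading term v: no divisor's leading term divides it; move -v to the remainder.
  remainder vw^2 - v ≠ 0; add h_3 = vw^2 - v to the basis.

S(f_1,h_3): lcm = uvw^2. S = vw^2 + uv.
  leading term vw^2: subtract (1)·h_3 from vw^2 + uv → uv + v
  leading term uv: no divisor's leading term divides it; move uv to the remainder.
  leading term v: no divisor's leading term divides it; move v to the remainder.
  remainder uv + v ≠ 0; add h_4 = uv + v to the basis.

The other S-polynomials (S(f_2,h_3), S(f_1,h_4), S(f_2,h_4), S(h_3,h_4)) all reduce to 0 modulo the current basis, so we have a Gröbner basis.
Inter-reduce: drop elements whose leading term is divisible by another's, tail-reduce, and make monic.
Reduced Gröbner basis: {uw^2 + 1, vw^2 - v, uv + v}.
Label its elements g_1 = uw^2 + 1, g_2 = vw^2 - v, g_3 = uv + v.

Reduce p = 2u - w modulo G:
  leading term u: no divisor's leading term divides it; move 2u to the remainder.
  leading term w: no divisor's leading term divides it; move -w to the remainder.
  normal form = 2u - w.
The normal form is nonzero, so p ∉ I. Since p minus its normal form lies in I, I + (p) = I + (r) where r = 2u - w; decide whether this ideal is the whole ring.
Run Buchberger on G together with r (pairs among the g_i already reduce to 0 since G is a Gröbner basis):
g_1 = uw^2 + 1, LT = uw^2.
g_2 = vw^2 - v, LT = vw^2.
g_3 = uv + v, LT = uv.
r = 2u - w, LT = u.

S(g_1,r): lcm = uw^2. S = 1/2w^3 + 1.
  leading term w^3: no divisor's leading term divides it; move 1/2w^3 to the remainder.
  leading term 1: no divisor's leading term divides it; move 1 to the remainder.
  remainder 1/2w^3 + 1 ≠ 0; add m_5 = 1/2w^3 + 1 to the basis.

S(g_3,r): lcm = uv. S = 1/2vw + v.
  leading term vw: no divisor's leading term divides it; move 1/2vw to the remainder.
  leading term v: no divisor's leading term divides it; move v to the remainder.
  remainder 1/2vw + v ≠ 0; add m_6 = 1/2vw + v to the basis.

S(g_1,m_6): lcm = uvw^2. S = -2uvw + v.
  leading term uvw: subtract (-2w)·g_3 from -2uvw + v → 2vw + v
  leading term vw: subtract (4)·m_6 from 2vw + v → -3v
  leading term v: no divisor's leading term divides it; move -3v to the remainder.
  remainder -3v ≠ 0; add m_7 = -3v to the basis.

The other S-polynomials (S(g_1,g_2), S(g_1,g_3), S(g_2,g_3), S(g_2,r), S(g_1,m_5), S(g_2,m_5), S(g_3,m_5), S(r,m_5), S(g_2,m_6), S(g_3,m_6), S(r,m_6), S(m_5,m_6), S(g_1,m_7), S(g_2,m_7), S(g_3,m_7), S(r,m_7), S(m_5,m_7), S(m_6,m_7)) all reduce to 0 modulo the current basis, so we have a Gröbner basis.
Inter-reduce: drop elements whose leading term is divisible by another's, tail-reduce, and make monic.
Reduced Gröbner basis: {w^3 + 2, u - 1/2w, v}.
The reduced Gröbner basis of I + (p) is {w^3 + 2, u - 1/2w, v} ≠ {1}, a proper ideal, so the enlarged system stays consistent: p is independent of I, with normal form 2u - w.

Ideal membership is decidable via reduction modulo a Gröbner basis.

2u - w is independent of I; its normal form modulo I is 2u - w.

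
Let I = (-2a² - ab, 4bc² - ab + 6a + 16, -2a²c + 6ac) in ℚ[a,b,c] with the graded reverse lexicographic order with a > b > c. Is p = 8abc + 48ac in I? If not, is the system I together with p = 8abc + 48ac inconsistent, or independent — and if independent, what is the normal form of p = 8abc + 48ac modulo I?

8abc + 48ac lies in I (it reduces to 0).

First compute the reduced Gröbner basis of I by Buchberger's algorithm.
f_1 = -2a² - ab, LT = a².
f_2 = 4bc² - ab + 6a + 16, LT = bc².
f_3 = -2a²c + 6ac, LT = a²c.

S(f_1,f_3): lcm = a²c. S = ½abc + 3ac.
  reduce S modulo (f_1, f_2, f_3):
  remainder ½abc + 3ac ≠ 0; add h_4 = ½abc + 3ac to the basis.

S(f_2,f_3): lcm = a²bc². S = -¼a³b + 3abc² + 3/2a³ + 4a².
  reduce S modulo (f_1, f_2, f_3, h_4):
  remainder -1/16ab³ + ¼ab - 12a ≠ 0; add h_5 = -1/16ab³ + ¼ab - 12a to the basis.

S(f_2,h_4): lcm = abc². S = -¼a²b - 6ac² + 3/2a² + 4a.
  reduce S modulo (f_1, f_2, f_3, h_4, h_5):
  remainder ⅛ab² - 6ac² - ¾ab + 4a ≠ 0; add h_6 = ⅛ab² - 6ac² - ¾ab + 4a to the basis.

S(f_2,h_6): lcm = ab²c². S = 48ac⁴ - ¼a²b² + 6abc² + 3/2a²b - 32ac² + 4ab.
  reduce S modulo (f_1, f_2, f_3, h_4, h_5, h_6):
  remainder 48ac⁴ - 104ac² ≠ 0; add h_7 = 48ac⁴ - 104ac² to the basis.

S(h_4,h_6): lcm = ab²c. S = 48ac³ + 12abc - 32ac.
  reduce S modulo (f_1, f_2, f_3, h_4, h_5, h_6, h_7):
  remainder 48ac³ - 104ac ≠ 0; add h_8 = 48ac³ - 104ac to the basis.

The other S-polynomials (S(f_1,f_2), S(f_1,h_4), S(f_3,h_4), S(f_1,h_5), S(f_2,h_5), S(f_3,h_5), S(h_4,h_5), S(f_1,h_6), S(f_3,h_6), S(h_5,h_6), S(f_1,h_7), S(f_2,h_7), S(f_3,h_7), S(h_4,h_7), S(h_5,h_7), S(h_6,h_7), S(f_1,h_8), S(f_2,h_8), S(f_3,h_8), S(h_4,h_8), S(h_5,h_8), S(h_6,h_8), S(h_7,h_8)) all reduce to 0 modulo the current basis, so we have a Gröbner basis.
Inter-reduce: drop elements whose leading term is divisible by another's, tail-reduce, and make monic.
Reduced Gröbner basis: {ac³ - 13/6ac, ab² - 48ac² - 6ab + 32a, abc + 6ac, bc² - ¼ab + 3/2a + 4, a² + ½ab}.
Label its elements g_1 = ac³ - 13/6ac, g_2 = ab² - 48ac² - 6ab + 32a, g_3 = abc + 6ac, g_4 = bc² - ¼ab + 3/2a + 4, g_5 = a² + ½ab.

Reduce p = 8abc + 48ac modulo G:
  leading term abc: subtract (8)·g_3 from 8abc + 48ac → 0
  normal form = 0.
Since the normal form is 0, p ∈ I.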